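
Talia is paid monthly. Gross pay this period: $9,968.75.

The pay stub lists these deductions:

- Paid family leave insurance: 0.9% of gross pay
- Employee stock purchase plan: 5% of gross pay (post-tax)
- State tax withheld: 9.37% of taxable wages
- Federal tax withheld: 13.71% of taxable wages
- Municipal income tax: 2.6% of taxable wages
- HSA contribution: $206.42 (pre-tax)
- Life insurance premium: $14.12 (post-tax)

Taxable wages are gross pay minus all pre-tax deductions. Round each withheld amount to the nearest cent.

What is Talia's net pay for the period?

$6,653.08

HSA contribution: $206.42
Taxable wages = $9,968.75 − $206.42 = $9,762.33
Municipal income tax: $9,762.33 × 0.026 = $253.82
Federal tax withheld: $9,762.33 × 0.1371 = $1,338.42
State tax withheld: $9,762.33 × 0.0937 = $914.73
Paid family leave insurance: $9,968.75 × 0.009 = $89.72
Employee stock purchase plan: $9,968.75 × 0.05 = $498.44
Life insurance premium: $14.12
Total deductions = $206.42 + $253.82 + $1,338.42 + $914.73 + $89.72 + $498.44 + $14.12 = $3,315.67
Net pay = $9,968.75 − $3,315.67 = $6,653.08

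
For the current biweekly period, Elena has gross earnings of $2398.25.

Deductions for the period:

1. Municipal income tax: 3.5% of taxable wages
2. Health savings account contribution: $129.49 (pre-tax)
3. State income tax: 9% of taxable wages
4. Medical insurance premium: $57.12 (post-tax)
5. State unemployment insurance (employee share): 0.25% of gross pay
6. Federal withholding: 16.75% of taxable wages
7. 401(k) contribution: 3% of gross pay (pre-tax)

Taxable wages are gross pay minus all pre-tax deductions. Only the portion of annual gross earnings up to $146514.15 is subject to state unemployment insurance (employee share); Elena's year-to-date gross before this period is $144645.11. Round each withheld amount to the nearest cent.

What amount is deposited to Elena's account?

$1492.45

Health savings account contribution: $129.49
401(k) contribution: $2398.25 × 0.03 = $71.95
Pre-tax total = $129.49 + $71.95 = $201.44
Taxable wages = $2398.25 − $201.44 = $2196.81
Federal withholding: $2196.81 × 0.1675 = $367.97
Municipal income tax: $2196.81 × 0.035 = $76.89
State income tax: $2196.81 × 0.09 = $197.71
State unemployment insurance (employee share): only $146514.15 − $144645.11 = $1869.04 of this check is subject → $1869.04 × 0.0025 = $4.67
Medical insurance premium: $57.12
Total deductions = $129.49 + $71.95 + $367.97 + $76.89 + $197.71 + $4.67 + $57.12 = $905.80
Net pay = $2398.25 − $905.80 = $1492.45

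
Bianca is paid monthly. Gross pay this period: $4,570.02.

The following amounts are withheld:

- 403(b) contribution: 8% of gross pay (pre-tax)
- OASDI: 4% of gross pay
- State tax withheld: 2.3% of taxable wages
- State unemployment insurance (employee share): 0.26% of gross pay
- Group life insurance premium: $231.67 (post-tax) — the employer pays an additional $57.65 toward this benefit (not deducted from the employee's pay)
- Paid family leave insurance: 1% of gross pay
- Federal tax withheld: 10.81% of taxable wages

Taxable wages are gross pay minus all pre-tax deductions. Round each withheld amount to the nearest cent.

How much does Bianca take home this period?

$3,181.17

403(b) contribution: $4,570.02 × 0.08 = $365.60
Taxable wages = $4,570.02 − $365.60 = $4,204.42
State tax withheld: $4,204.42 × 0.023 = $96.70
Federal tax withheld: $4,204.42 × 0.1081 = $454.50
OASDI: $4,570.02 × 0.04 = $182.80
State unemployment insurance (employee share): $4,570.02 × 0.0026 = $11.88
Paid family leave insurance: $4,570.02 × 0.01 = $45.70
Group life insurance premium: $231.67
(Employer's $57.65 toward group life insurance premium is not withheld from the employee.)
Total deductions = $365.60 + $96.70 + $454.50 + $182.80 + $11.88 + $45.70 + $231.67 = $1,388.85
Net pay = $4,570.02 − $1,388.85 = $3,181.17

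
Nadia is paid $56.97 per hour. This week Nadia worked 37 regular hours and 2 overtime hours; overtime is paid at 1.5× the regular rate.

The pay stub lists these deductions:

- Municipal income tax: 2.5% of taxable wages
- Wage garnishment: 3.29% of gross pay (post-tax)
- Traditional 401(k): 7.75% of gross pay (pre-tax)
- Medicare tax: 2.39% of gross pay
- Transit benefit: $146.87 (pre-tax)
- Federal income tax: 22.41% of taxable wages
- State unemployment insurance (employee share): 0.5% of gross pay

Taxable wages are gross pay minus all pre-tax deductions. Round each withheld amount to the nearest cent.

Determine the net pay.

Regular pay: 37 × $56.97 = $2107.89
Overtime pay: 2 × $56.97 × 1.5 = $170.91
Gross pay = $2107.89 + $170.91 = $2278.80
Traditional 401(k): $2278.80 × 0.0775 = $176.61
Transit benefit: $146.87
Pre-tax total = $176.61 + $146.87 = $323.48
Taxable wages = $2278.80 − $323.48 = $1955.32
Municipal income tax: $1955.32 × 0.025 = $48.88
Federal income tax: $1955.32 × 0.2241 = $438.19
State unemployment insurance (employee share): $2278.80 × 0.005 = $11.39
Medicare tax: $2278.80 × 0.0239 = $54.46
Wage garnishment: $2278.80 × 0.0329 = $74.97
Total deductions = $176.61 + $146.87 + $48.88 + $438.19 + $11.39 + $54.46 + $74.97 = $951.37
Net pay = $2278.80 − $951.37 = $1327.43

$1327.43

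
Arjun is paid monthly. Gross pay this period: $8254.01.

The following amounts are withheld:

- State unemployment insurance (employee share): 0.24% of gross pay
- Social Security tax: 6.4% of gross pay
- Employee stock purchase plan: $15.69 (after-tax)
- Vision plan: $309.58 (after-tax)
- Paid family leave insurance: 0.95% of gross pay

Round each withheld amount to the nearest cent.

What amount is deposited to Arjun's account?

Paid family leave insurance: $8254.01 × 0.0095 = $78.41
Social Security tax: $8254.01 × 0.064 = $528.26
State unemployment insurance (employee share): $8254.01 × 0.0024 = $19.81
Employee stock purchase plan: $15.69
Vision plan: $309.58
Total deductions = $78.41 + $528.26 + $19.81 + $15.69 + $309.58 = $951.75
Net pay = $8254.01 − $951.75 = $7302.26

$7302.26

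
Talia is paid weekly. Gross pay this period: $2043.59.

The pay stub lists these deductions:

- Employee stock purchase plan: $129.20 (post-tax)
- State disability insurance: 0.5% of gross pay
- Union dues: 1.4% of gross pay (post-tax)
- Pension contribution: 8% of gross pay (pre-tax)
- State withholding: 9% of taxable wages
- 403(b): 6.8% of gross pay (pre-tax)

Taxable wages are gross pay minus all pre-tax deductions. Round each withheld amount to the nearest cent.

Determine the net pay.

$1416.41

403(b): $2043.59 × 0.068 = $138.96
Pension contribution: $2043.59 × 0.08 = $163.49
Pre-tax total = $138.96 + $163.49 = $302.45
Taxable wages = $2043.59 − $302.45 = $1741.14
State withholding: $1741.14 × 0.09 = $156.70
State disability insurance: $2043.59 × 0.005 = $10.22
Employee stock purchase plan: $129.20
Union dues: $2043.59 × 0.014 = $28.61
Total deductions = $138.96 + $163.49 + $156.70 + $10.22 + $129.20 + $28.61 = $627.18
Net pay = $2043.59 − $627.18 = $1416.41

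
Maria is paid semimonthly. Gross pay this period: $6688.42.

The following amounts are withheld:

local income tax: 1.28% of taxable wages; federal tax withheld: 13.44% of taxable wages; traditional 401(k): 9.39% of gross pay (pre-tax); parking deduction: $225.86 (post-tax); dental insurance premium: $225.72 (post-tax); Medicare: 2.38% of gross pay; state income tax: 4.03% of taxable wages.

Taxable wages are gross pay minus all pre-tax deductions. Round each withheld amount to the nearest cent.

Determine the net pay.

Traditional 401(k): $6688.42 × 0.0939 = $628.04
Taxable wages = $6688.42 − $628.04 = $6060.38
Local income tax: $6060.38 × 0.0128 = $77.57
State income tax: $6060.38 × 0.0403 = $244.23
Federal tax withheld: $6060.38 × 0.1344 = $814.52
Medicare: $6688.42 × 0.0238 = $159.18
Parking deduction: $225.86
Dental insurance premium: $225.72
Total deductions = $628.04 + $77.57 + $244.23 + $814.52 + $159.18 + $225.86 + $225.72 = $2375.12
Net pay = $6688.42 − $2375.12 = $4313.30

$4313.30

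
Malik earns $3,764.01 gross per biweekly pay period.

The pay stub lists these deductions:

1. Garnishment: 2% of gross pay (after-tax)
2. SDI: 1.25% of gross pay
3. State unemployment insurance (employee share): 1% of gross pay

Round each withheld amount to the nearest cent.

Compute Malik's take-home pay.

$3,604.04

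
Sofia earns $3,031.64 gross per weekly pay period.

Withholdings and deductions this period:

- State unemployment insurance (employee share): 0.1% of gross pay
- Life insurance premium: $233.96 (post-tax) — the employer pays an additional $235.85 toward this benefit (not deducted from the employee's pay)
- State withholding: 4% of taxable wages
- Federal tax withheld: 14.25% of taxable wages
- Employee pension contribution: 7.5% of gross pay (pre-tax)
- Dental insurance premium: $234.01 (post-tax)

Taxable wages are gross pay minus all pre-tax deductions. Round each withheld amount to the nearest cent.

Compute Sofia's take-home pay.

$1,821.49

Employee pension contribution: $3,031.64 × 0.075 = $227.37
Taxable wages = $3,031.64 − $227.37 = $2,804.27
State withholding: $2,804.27 × 0.04 = $112.17
Federal tax withheld: $2,804.27 × 0.1425 = $399.61
State unemployment insurance (employee share): $3,031.64 × 0.001 = $3.03
Dental insurance premium: $234.01
Life insurance premium: $233.96
(Employer's $235.85 toward life insurance premium is not withheld from the employee.)
Total deductions = $227.37 + $112.17 + $399.61 + $3.03 + $234.01 + $233.96 = $1,210.15
Net pay = $3,031.64 − $1,210.15 = $1,821.49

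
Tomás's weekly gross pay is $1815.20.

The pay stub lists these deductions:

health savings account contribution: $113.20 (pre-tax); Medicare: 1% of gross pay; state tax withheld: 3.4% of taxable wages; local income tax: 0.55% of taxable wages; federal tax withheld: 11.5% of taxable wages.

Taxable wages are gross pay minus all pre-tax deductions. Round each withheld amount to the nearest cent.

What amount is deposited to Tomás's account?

$1420.89

Health savings account contribution: $113.20
Taxable wages = $1815.20 − $113.20 = $1702.00
Local income tax: $1702.00 × 0.0055 = $9.36
Federal tax withheld: $1702.00 × 0.115 = $195.73
State tax withheld: $1702.00 × 0.034 = $57.87
Medicare: $1815.20 × 0.01 = $18.15
Total deductions = $113.20 + $9.36 + $195.73 + $57.87 + $18.15 = $394.31
Net pay = $1815.20 − $394.31 = $1420.89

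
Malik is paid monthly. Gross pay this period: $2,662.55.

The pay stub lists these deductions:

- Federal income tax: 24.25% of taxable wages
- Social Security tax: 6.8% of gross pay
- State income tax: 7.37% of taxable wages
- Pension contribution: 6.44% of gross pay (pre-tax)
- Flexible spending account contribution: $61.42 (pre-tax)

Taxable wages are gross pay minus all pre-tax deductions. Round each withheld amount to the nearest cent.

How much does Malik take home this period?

$1,480.35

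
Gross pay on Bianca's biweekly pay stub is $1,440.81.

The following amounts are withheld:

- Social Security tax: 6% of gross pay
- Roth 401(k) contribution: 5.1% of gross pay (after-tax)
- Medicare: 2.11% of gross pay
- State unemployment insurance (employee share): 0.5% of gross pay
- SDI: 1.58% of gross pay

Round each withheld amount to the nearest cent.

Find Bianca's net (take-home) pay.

$1,220.52

State unemployment insurance (employee share): $1,440.81 × 0.005 = $7.20
Medicare: $1,440.81 × 0.0211 = $30.40
SDI: $1,440.81 × 0.0158 = $22.76
Social Security tax: $1,440.81 × 0.06 = $86.45
Roth 401(k) contribution: $1,440.81 × 0.051 = $73.48
Total deductions = $7.20 + $30.40 + $22.76 + $86.45 + $73.48 = $220.29
Net pay = $1,440.81 − $220.29 = $1,220.52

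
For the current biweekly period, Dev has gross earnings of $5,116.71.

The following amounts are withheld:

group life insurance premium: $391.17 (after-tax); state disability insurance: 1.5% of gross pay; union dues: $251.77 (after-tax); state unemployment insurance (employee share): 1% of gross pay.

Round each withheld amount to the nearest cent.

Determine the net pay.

State disability insurance: $5,116.71 × 0.015 = $76.75
State unemployment insurance (employee share): $5,116.71 × 0.01 = $51.17
Group life insurance premium: $391.17
Union dues: $251.77
Total deductions = $76.75 + $51.17 + $391.17 + $251.77 = $770.86
Net pay = $5,116.71 − $770.86 = $4,345.85

$4,345.85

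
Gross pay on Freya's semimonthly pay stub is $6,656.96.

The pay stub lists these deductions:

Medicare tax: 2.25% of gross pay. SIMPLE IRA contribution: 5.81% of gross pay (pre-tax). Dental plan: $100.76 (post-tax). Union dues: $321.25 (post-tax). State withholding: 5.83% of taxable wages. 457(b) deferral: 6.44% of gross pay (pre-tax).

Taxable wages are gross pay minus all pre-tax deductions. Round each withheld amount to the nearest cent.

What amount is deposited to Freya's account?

$4,929.13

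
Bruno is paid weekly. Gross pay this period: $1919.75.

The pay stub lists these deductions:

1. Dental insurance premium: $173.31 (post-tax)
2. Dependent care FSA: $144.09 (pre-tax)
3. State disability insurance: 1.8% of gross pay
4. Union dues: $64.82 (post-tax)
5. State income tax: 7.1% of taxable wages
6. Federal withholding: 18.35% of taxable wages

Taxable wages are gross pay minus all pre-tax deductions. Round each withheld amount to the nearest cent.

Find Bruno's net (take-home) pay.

$1051.07

Dependent care FSA: $144.09
Taxable wages = $1919.75 − $144.09 = $1775.66
State income tax: $1775.66 × 0.071 = $126.07
Federal withholding: $1775.66 × 0.1835 = $325.83
State disability insurance: $1919.75 × 0.018 = $34.56
Dental insurance premium: $173.31
Union dues: $64.82
Total deductions = $144.09 + $126.07 + $325.83 + $34.56 + $173.31 + $64.82 = $868.68
Net pay = $1919.75 − $868.68 = $1051.07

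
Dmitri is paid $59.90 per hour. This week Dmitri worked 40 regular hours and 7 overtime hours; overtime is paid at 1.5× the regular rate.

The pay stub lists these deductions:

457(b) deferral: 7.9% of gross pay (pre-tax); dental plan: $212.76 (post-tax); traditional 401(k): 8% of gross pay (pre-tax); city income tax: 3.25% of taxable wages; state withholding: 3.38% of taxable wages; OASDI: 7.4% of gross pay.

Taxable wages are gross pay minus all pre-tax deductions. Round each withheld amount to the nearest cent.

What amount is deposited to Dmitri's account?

Regular pay: 40 × $59.90 = $2396.00
Overtime pay: 7 × $59.90 × 1.5 = $628.95
Gross pay = $2396.00 + $628.95 = $3024.95
457(b) deferral: $3024.95 × 0.079 = $238.97
Traditional 401(k): $3024.95 × 0.08 = $242.00
Pre-tax total = $238.97 + $242.00 = $480.97
Taxable wages = $3024.95 − $480.97 = $2543.98
State withholding: $2543.98 × 0.0338 = $85.99
City income tax: $2543.98 × 0.0325 = $82.68
OASDI: $3024.95 × 0.074 = $223.85
Dental plan: $212.76
Total deductions = $238.97 + $242.00 + $85.99 + $82.68 + $223.85 + $212.76 = $1086.25
Net pay = $3024.95 − $1086.25 = $1938.70

$1938.70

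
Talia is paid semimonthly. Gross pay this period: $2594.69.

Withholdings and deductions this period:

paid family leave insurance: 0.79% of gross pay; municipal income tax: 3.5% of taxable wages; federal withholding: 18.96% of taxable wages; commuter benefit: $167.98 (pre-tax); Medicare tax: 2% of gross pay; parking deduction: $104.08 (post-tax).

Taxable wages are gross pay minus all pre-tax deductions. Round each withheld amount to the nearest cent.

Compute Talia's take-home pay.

$1705.21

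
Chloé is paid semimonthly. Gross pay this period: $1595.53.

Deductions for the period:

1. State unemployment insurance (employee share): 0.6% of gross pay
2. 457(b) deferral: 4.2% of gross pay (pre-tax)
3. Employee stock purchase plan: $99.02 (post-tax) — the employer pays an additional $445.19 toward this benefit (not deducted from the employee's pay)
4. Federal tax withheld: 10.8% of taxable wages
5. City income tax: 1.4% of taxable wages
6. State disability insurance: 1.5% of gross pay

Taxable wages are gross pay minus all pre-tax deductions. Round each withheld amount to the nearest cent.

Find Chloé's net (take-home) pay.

$1209.52

457(b) deferral: $1595.53 × 0.042 = $67.01
Taxable wages = $1595.53 − $67.01 = $1528.52
Federal tax withheld: $1528.52 × 0.108 = $165.08
City income tax: $1528.52 × 0.014 = $21.40
State unemployment insurance (employee share): $1595.53 × 0.006 = $9.57
State disability insurance: $1595.53 × 0.015 = $23.93
Employee stock purchase plan: $99.02
(Employer's $445.19 toward employee stock purchase plan is not withheld from the employee.)
Total deductions = $67.01 + $165.08 + $21.40 + $9.57 + $23.93 + $99.02 = $386.01
Net pay = $1595.53 − $386.01 = $1209.52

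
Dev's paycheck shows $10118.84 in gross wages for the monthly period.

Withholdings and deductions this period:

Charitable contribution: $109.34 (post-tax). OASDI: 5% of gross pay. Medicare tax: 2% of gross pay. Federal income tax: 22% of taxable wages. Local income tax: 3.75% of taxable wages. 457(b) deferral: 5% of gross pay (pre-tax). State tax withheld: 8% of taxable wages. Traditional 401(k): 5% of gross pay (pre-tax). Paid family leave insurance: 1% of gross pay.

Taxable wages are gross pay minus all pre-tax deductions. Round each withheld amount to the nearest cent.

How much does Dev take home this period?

Traditional 401(k): $10118.84 × 0.05 = $505.94
457(b) deferral: $10118.84 × 0.05 = $505.94
Pre-tax total = $505.94 + $505.94 = $1011.88
Taxable wages = $10118.84 − $1011.88 = $9106.96
Local income tax: $9106.96 × 0.0375 = $341.51
Federal income tax: $9106.96 × 0.22 = $2003.53
State tax withheld: $9106.96 × 0.08 = $728.56
OASDI: $10118.84 × 0.05 = $505.94
Paid family leave insurance: $10118.84 × 0.01 = $101.19
Medicare tax: $10118.84 × 0.02 = $202.38
Charitable contribution: $109.34
Total deductions = $505.94 + $505.94 + $341.51 + $2003.53 + $728.56 + $505.94 + $101.19 + $202.38 + $109.34 = $5004.33
Net pay = $10118.84 − $5004.33 = $5114.51

$5114.51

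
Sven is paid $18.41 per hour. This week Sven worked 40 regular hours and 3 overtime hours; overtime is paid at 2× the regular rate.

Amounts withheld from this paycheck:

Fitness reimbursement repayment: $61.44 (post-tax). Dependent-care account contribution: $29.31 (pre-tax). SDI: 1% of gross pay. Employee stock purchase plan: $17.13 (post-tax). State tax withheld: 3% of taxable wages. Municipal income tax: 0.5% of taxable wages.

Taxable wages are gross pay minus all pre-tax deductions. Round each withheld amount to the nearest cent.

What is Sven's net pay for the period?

Regular pay: 40 × $18.41 = $736.40
Overtime pay: 3 × $18.41 × 2 = $110.46
Gross pay = $736.40 + $110.46 = $846.86
Dependent-care account contribution: $29.31
Taxable wages = $846.86 − $29.31 = $817.55
State tax withheld: $817.55 × 0.03 = $24.53
Municipal income tax: $817.55 × 0.005 = $4.09
SDI: $846.86 × 0.01 = $8.47
Fitness reimbursement repayment: $61.44
Employee stock purchase plan: $17.13
Total deductions = $29.31 + $24.53 + $4.09 + $8.47 + $61.44 + $17.13 = $144.97
Net pay = $846.86 − $144.97 = $701.89

$701.89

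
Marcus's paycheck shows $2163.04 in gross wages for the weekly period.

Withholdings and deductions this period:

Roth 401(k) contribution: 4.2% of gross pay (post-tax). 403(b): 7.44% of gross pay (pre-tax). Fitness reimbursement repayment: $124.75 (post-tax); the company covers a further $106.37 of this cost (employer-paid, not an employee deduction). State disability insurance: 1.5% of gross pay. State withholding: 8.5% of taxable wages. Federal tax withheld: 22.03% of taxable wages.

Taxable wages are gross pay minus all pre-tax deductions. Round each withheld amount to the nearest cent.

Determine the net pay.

403(b): $2163.04 × 0.0744 = $160.93
Taxable wages = $2163.04 − $160.93 = $2002.11
State withholding: $2002.11 × 0.085 = $170.18
Federal tax withheld: $2002.11 × 0.2203 = $441.06
State disability insurance: $2163.04 × 0.015 = $32.45
Fitness reimbursement repayment: $124.75
Roth 401(k) contribution: $2163.04 × 0.042 = $90.85
(Employer's $106.37 toward fitness reimbursement repayment is not withheld from the employee.)
Total deductions = $160.93 + $170.18 + $441.06 + $32.45 + $124.75 + $90.85 = $1020.22
Net pay = $2163.04 − $1020.22 = $1142.82

$1142.82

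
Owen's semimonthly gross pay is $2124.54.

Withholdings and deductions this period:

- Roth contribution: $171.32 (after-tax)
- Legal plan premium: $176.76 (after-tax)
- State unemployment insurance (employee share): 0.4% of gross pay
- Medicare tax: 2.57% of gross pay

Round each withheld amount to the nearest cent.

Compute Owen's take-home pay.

State unemployment insurance (employee share): $2124.54 × 0.004 = $8.50
Medicare tax: $2124.54 × 0.0257 = $54.60
Roth contribution: $171.32
Legal plan premium: $176.76
Total deductions = $8.50 + $54.60 + $171.32 + $176.76 = $411.18
Net pay = $2124.54 − $411.18 = $1713.36

$1713.36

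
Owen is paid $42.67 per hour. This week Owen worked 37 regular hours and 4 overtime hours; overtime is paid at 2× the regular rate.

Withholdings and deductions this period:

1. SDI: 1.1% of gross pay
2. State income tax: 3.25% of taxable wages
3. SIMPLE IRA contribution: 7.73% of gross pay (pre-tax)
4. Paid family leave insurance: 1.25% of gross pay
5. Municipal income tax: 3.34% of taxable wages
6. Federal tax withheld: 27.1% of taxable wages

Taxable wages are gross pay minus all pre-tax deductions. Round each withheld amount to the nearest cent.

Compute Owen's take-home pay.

$1129.70

Regular pay: 37 × $42.67 = $1578.79
Overtime pay: 4 × $42.67 × 2 = $341.36
Gross pay = $1578.79 + $341.36 = $1920.15
SIMPLE IRA contribution: $1920.15 × 0.0773 = $148.43
Taxable wages = $1920.15 − $148.43 = $1771.72
Municipal income tax: $1771.72 × 0.0334 = $59.18
Federal tax withheld: $1771.72 × 0.271 = $480.14
State income tax: $1771.72 × 0.0325 = $57.58
Paid family leave insurance: $1920.15 × 0.0125 = $24.00
SDI: $1920.15 × 0.011 = $21.12
Total deductions = $148.43 + $59.18 + $480.14 + $57.58 + $24.00 + $21.12 = $790.45
Net pay = $1920.15 − $790.45 = $1129.70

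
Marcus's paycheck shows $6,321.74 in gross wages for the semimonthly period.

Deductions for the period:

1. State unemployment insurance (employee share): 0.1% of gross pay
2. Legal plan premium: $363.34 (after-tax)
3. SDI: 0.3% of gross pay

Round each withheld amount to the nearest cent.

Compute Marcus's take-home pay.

SDI: $6,321.74 × 0.003 = $18.97
State unemployment insurance (employee share): $6,321.74 × 0.001 = $6.32
Legal plan premium: $363.34
Total deductions = $18.97 + $6.32 + $363.34 = $388.63
Net pay = $6,321.74 − $388.63 = $5,933.11

$5,933.11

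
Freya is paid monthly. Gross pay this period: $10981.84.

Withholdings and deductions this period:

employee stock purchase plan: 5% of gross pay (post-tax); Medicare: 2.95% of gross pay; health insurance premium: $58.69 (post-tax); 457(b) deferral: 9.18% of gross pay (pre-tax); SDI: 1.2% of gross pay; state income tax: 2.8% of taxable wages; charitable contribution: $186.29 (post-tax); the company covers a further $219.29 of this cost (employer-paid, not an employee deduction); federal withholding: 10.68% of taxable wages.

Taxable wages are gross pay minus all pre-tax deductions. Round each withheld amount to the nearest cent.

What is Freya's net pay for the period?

457(b) deferral: $10981.84 × 0.0918 = $1008.13
Taxable wages = $10981.84 − $1008.13 = $9973.71
State income tax: $9973.71 × 0.028 = $279.26
Federal withholding: $9973.71 × 0.1068 = $1065.19
SDI: $10981.84 × 0.012 = $131.78
Medicare: $10981.84 × 0.0295 = $323.96
Health insurance premium: $58.69
Employee stock purchase plan: $10981.84 × 0.05 = $549.09
Charitable contribution: $186.29
(Employer's $219.29 toward charitable contribution is not withheld from the employee.)
Total deductions = $1008.13 + $279.26 + $1065.19 + $131.78 + $323.96 + $58.69 + $549.09 + $186.29 = $3602.39
Net pay = $10981.84 − $3602.39 = $7379.45

$7379.45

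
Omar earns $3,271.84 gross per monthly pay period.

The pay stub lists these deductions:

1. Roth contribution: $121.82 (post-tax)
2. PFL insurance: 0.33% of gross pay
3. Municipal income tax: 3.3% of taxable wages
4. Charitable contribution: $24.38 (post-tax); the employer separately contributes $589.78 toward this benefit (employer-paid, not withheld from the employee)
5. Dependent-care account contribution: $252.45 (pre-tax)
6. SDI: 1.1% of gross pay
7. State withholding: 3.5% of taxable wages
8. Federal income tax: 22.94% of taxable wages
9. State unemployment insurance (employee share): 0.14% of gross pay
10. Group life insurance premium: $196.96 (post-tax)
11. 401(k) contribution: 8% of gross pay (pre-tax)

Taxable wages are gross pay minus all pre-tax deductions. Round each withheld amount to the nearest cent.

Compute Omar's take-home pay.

Dependent-care account contribution: $252.45
401(k) contribution: $3,271.84 × 0.08 = $261.75
Pre-tax total = $252.45 + $261.75 = $514.20
Taxable wages = $3,271.84 − $514.20 = $2,757.64
Municipal income tax: $2,757.64 × 0.033 = $91.00
State withholding: $2,757.64 × 0.035 = $96.52
Federal income tax: $2,757.64 × 0.2294 = $632.60
SDI: $3,271.84 × 0.011 = $35.99
PFL insurance: $3,271.84 × 0.0033 = $10.80
State unemployment insurance (employee share): $3,271.84 × 0.0014 = $4.58
Roth contribution: $121.82
Group life insurance premium: $196.96
Charitable contribution: $24.38
(Employer's $589.78 toward charitable contribution is not withheld from the employee.)
Total deductions = $252.45 + $261.75 + $91.00 + $96.52 + $632.60 + $35.99 + $10.80 + $4.58 + $121.82 + $196.96 + $24.38 = $1,728.85
Net pay = $3,271.84 − $1,728.85 = $1,542.99

$1,542.99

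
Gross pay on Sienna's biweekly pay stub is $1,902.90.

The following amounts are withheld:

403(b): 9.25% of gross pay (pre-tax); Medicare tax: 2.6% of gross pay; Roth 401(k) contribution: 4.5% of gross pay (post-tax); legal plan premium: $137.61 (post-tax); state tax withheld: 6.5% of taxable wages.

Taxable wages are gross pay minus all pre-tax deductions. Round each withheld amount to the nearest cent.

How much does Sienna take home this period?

403(b): $1,902.90 × 0.0925 = $176.02
Taxable wages = $1,902.90 − $176.02 = $1,726.88
State tax withheld: $1,726.88 × 0.065 = $112.25
Medicare tax: $1,902.90 × 0.026 = $49.48
Legal plan premium: $137.61
Roth 401(k) contribution: $1,902.90 × 0.045 = $85.63
Total deductions = $176.02 + $112.25 + $49.48 + $137.61 + $85.63 = $560.99
Net pay = $1,902.90 − $560.99 = $1,341.91

$1,341.91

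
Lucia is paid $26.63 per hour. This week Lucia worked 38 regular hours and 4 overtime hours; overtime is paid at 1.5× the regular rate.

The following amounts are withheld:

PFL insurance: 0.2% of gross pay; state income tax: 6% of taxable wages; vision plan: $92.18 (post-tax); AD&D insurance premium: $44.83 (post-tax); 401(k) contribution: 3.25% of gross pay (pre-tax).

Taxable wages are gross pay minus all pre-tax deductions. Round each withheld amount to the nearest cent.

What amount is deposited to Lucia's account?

Regular pay: 38 × $26.63 = $1,011.94
Overtime pay: 4 × $26.63 × 1.5 = $159.78
Gross pay = $1,011.94 + $159.78 = $1,171.72
401(k) contribution: $1,171.72 × 0.0325 = $38.08
Taxable wages = $1,171.72 − $38.08 = $1,133.64
State income tax: $1,133.64 × 0.06 = $68.02
PFL insurance: $1,171.72 × 0.002 = $2.34
AD&D insurance premium: $44.83
Vision plan: $92.18
Total deductions = $38.08 + $68.02 + $2.34 + $44.83 + $92.18 = $245.45
Net pay = $1,171.72 − $245.45 = $926.27

$926.27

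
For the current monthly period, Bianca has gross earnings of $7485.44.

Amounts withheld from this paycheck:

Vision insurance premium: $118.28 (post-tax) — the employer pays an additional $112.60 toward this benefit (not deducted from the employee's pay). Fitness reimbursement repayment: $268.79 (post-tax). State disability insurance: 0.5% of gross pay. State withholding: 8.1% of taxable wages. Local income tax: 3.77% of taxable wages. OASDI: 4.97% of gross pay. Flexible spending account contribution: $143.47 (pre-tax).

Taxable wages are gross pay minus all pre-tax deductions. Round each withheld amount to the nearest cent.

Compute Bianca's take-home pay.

$5673.95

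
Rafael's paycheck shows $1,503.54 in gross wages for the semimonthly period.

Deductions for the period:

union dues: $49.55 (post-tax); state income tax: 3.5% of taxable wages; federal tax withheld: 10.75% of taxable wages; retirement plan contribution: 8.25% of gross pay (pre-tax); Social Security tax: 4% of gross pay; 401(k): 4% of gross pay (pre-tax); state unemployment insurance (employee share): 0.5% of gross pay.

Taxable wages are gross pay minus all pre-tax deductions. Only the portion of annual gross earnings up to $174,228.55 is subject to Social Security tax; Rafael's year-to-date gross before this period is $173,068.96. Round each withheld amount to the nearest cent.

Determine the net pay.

$1,027.90

401(k): $1,503.54 × 0.04 = $60.14
Retirement plan contribution: $1,503.54 × 0.0825 = $124.04
Pre-tax total = $60.14 + $124.04 = $184.18
Taxable wages = $1,503.54 − $184.18 = $1,319.36
State income tax: $1,319.36 × 0.035 = $46.18
Federal tax withheld: $1,319.36 × 0.1075 = $141.83
State unemployment insurance (employee share): $1,503.54 × 0.005 = $7.52
Social Security tax: only $174,228.55 − $173,068.96 = $1,159.59 of this check is subject → $1,159.59 × 0.04 = $46.38
Union dues: $49.55
Total deductions = $60.14 + $124.04 + $46.18 + $141.83 + $7.52 + $46.38 + $49.55 = $475.64
Net pay = $1,503.54 − $475.64 = $1,027.90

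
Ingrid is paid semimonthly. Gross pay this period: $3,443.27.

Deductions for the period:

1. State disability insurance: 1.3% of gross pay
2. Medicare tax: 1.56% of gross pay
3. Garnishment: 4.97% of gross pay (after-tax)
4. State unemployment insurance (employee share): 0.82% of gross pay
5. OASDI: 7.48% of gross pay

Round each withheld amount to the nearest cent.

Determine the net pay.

$2,887.87

Medicare tax: $3,443.27 × 0.0156 = $53.72
State disability insurance: $3,443.27 × 0.013 = $44.76
State unemployment insurance (employee share): $3,443.27 × 0.0082 = $28.23
OASDI: $3,443.27 × 0.0748 = $257.56
Garnishment: $3,443.27 × 0.0497 = $171.13
Total deductions = $53.72 + $44.76 + $28.23 + $257.56 + $171.13 = $555.40
Net pay = $3,443.27 − $555.40 = $2,887.87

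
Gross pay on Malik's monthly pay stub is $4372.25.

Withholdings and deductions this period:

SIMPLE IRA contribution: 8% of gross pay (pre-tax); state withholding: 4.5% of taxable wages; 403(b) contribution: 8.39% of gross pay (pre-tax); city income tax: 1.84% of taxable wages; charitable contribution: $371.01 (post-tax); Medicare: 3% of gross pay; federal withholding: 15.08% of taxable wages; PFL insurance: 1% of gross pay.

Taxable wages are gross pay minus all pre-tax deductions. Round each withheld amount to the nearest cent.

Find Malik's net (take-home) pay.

$2326.71

403(b) contribution: $4372.25 × 0.0839 = $366.83
SIMPLE IRA contribution: $4372.25 × 0.08 = $349.78
Pre-tax total = $366.83 + $349.78 = $716.61
Taxable wages = $4372.25 − $716.61 = $3655.64
Federal withholding: $3655.64 × 0.1508 = $551.27
State withholding: $3655.64 × 0.045 = $164.50
City income tax: $3655.64 × 0.0184 = $67.26
Medicare: $4372.25 × 0.03 = $131.17
PFL insurance: $4372.25 × 0.01 = $43.72
Charitable contribution: $371.01
Total deductions = $366.83 + $349.78 + $551.27 + $164.50 + $67.26 + $131.17 + $43.72 + $371.01 = $2045.54
Net pay = $4372.25 − $2045.54 = $2326.71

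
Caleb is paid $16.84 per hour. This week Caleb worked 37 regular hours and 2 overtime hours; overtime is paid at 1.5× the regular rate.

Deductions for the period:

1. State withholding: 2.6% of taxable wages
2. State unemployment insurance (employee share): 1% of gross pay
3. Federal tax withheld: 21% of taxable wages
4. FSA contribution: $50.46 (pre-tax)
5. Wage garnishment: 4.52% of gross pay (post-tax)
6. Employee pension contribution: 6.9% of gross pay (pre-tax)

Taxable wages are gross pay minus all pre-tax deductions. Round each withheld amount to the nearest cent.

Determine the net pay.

$403.38

Regular pay: 37 × $16.84 = $623.08
Overtime pay: 2 × $16.84 × 1.5 = $50.52
Gross pay = $623.08 + $50.52 = $673.60
FSA contribution: $50.46
Employee pension contribution: $673.60 × 0.069 = $46.48
Pre-tax total = $50.46 + $46.48 = $96.94
Taxable wages = $673.60 − $96.94 = $576.66
State withholding: $576.66 × 0.026 = $14.99
Federal tax withheld: $576.66 × 0.21 = $121.10
State unemployment insurance (employee share): $673.60 × 0.01 = $6.74
Wage garnishment: $673.60 × 0.0452 = $30.45
Total deductions = $50.46 + $46.48 + $14.99 + $121.10 + $6.74 + $30.45 = $270.22
Net pay = $673.60 − $270.22 = $403.38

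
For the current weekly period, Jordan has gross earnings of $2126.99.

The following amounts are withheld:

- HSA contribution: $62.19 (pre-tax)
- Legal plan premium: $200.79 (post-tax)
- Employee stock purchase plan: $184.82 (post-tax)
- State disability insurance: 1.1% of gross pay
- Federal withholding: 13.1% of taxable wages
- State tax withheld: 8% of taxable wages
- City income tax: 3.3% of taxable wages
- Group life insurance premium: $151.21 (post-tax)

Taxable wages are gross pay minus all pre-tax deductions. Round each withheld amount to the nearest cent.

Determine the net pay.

HSA contribution: $62.19
Taxable wages = $2126.99 − $62.19 = $2064.80
State tax withheld: $2064.80 × 0.08 = $165.18
City income tax: $2064.80 × 0.033 = $68.14
Federal withholding: $2064.80 × 0.131 = $270.49
State disability insurance: $2126.99 × 0.011 = $23.40
Group life insurance premium: $151.21
Legal plan premium: $200.79
Employee stock purchase plan: $184.82
Total deductions = $62.19 + $165.18 + $68.14 + $270.49 + $23.40 + $151.21 + $200.79 + $184.82 = $1126.22
Net pay = $2126.99 − $1126.22 = $1000.77

$1000.77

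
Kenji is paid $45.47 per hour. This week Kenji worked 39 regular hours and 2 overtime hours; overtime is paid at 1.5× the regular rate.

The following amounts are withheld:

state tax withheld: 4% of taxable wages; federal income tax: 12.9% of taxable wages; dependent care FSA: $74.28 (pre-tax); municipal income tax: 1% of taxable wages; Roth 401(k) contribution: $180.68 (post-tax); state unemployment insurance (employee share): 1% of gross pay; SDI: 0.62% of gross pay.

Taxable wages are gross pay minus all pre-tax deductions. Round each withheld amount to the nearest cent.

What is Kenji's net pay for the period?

Regular pay: 39 × $45.47 = $1,773.33
Overtime pay: 2 × $45.47 × 1.5 = $136.41
Gross pay = $1,773.33 + $136.41 = $1,909.74
Dependent care FSA: $74.28
Taxable wages = $1,909.74 − $74.28 = $1,835.46
Municipal income tax: $1,835.46 × 0.01 = $18.35
Federal income tax: $1,835.46 × 0.129 = $236.77
State tax withheld: $1,835.46 × 0.04 = $73.42
SDI: $1,909.74 × 0.0062 = $11.84
State unemployment insurance (employee share): $1,909.74 × 0.01 = $19.10
Roth 401(k) contribution: $180.68
Total deductions = $74.28 + $18.35 + $236.77 + $73.42 + $11.84 + $19.10 + $180.68 = $614.44
Net pay = $1,909.74 − $614.44 = $1,295.30

$1,295.30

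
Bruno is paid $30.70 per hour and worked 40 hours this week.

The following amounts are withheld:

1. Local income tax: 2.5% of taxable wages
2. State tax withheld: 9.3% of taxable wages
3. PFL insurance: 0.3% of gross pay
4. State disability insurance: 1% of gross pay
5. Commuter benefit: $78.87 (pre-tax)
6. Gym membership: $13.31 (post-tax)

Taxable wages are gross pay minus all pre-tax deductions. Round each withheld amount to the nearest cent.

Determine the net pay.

Gross pay: 40 × $30.70 = $1228.00
Commuter benefit: $78.87
Taxable wages = $1228.00 − $78.87 = $1149.13
Local income tax: $1149.13 × 0.025 = $28.73
State tax withheld: $1149.13 × 0.093 = $106.87
PFL insurance: $1228.00 × 0.003 = $3.68
State disability insurance: $1228.00 × 0.01 = $12.28
Gym membership: $13.31
Total deductions = $78.87 + $28.73 + $106.87 + $3.68 + $12.28 + $13.31 = $243.74
Net pay = $1228.00 − $243.74 = $984.26

$984.26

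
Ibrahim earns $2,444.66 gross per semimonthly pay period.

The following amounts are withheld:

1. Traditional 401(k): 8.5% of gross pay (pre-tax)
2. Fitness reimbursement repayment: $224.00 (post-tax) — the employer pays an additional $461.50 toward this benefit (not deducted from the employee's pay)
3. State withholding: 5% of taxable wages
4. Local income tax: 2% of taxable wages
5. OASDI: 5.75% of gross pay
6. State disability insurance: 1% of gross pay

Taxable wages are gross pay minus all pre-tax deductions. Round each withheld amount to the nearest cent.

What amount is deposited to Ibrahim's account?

$1,691.26

Traditional 401(k): $2,444.66 × 0.085 = $207.80
Taxable wages = $2,444.66 − $207.80 = $2,236.86
State withholding: $2,236.86 × 0.05 = $111.84
Local income tax: $2,236.86 × 0.02 = $44.74
OASDI: $2,444.66 × 0.0575 = $140.57
State disability insurance: $2,444.66 × 0.01 = $24.45
Fitness reimbursement repayment: $224.00
(Employer's $461.50 toward fitness reimbursement repayment is not withheld from the employee.)
Total deductions = $207.80 + $111.84 + $44.74 + $140.57 + $24.45 + $224.00 = $753.40
Net pay = $2,444.66 − $753.40 = $1,691.26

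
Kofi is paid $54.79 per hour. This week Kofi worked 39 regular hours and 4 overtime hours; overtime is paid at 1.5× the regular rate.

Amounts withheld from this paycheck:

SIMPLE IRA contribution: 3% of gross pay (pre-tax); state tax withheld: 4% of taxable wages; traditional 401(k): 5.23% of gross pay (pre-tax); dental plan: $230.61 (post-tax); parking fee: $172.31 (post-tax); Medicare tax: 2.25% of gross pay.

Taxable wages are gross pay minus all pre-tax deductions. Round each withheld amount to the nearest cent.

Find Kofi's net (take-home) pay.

Regular pay: 39 × $54.79 = $2,136.81
Overtime pay: 4 × $54.79 × 1.5 = $328.74
Gross pay = $2,136.81 + $328.74 = $2,465.55
Traditional 401(k): $2,465.55 × 0.0523 = $128.95
SIMPLE IRA contribution: $2,465.55 × 0.03 = $73.97
Pre-tax total = $128.95 + $73.97 = $202.92
Taxable wages = $2,465.55 − $202.92 = $2,262.63
State tax withheld: $2,262.63 × 0.04 = $90.51
Medicare tax: $2,465.55 × 0.0225 = $55.47
Parking fee: $172.31
Dental plan: $230.61
Total deductions = $128.95 + $73.97 + $90.51 + $55.47 + $172.31 + $230.61 = $751.82
Net pay = $2,465.55 − $751.82 = $1,713.73

$1,713.73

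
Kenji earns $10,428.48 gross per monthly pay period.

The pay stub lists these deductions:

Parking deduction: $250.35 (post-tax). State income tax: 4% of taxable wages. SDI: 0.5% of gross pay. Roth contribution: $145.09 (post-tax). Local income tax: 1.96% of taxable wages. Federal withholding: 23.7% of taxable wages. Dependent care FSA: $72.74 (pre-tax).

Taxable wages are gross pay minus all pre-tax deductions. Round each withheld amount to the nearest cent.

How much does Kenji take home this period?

Dependent care FSA: $72.74
Taxable wages = $10,428.48 − $72.74 = $10,355.74
State income tax: $10,355.74 × 0.04 = $414.23
Federal withholding: $10,355.74 × 0.237 = $2,454.31
Local income tax: $10,355.74 × 0.0196 = $202.97
SDI: $10,428.48 × 0.005 = $52.14
Roth contribution: $145.09
Parking deduction: $250.35
Total deductions = $72.74 + $414.23 + $2,454.31 + $202.97 + $52.14 + $145.09 + $250.35 = $3,591.83
Net pay = $10,428.48 − $3,591.83 = $6,836.65

$6,836.65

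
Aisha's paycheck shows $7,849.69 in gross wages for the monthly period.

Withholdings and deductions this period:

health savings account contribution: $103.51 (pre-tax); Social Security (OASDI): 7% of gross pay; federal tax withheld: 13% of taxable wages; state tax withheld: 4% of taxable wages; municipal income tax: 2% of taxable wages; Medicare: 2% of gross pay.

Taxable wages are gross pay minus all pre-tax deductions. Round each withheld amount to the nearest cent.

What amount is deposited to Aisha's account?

$5,567.94

Health savings account contribution: $103.51
Taxable wages = $7,849.69 − $103.51 = $7,746.18
Federal tax withheld: $7,746.18 × 0.13 = $1,007.00
Municipal income tax: $7,746.18 × 0.02 = $154.92
State tax withheld: $7,746.18 × 0.04 = $309.85
Social Security (OASDI): $7,849.69 × 0.07 = $549.48
Medicare: $7,849.69 × 0.02 = $156.99
Total deductions = $103.51 + $1,007.00 + $154.92 + $309.85 + $549.48 + $156.99 = $2,281.75
Net pay = $7,849.69 − $2,281.75 = $5,567.94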